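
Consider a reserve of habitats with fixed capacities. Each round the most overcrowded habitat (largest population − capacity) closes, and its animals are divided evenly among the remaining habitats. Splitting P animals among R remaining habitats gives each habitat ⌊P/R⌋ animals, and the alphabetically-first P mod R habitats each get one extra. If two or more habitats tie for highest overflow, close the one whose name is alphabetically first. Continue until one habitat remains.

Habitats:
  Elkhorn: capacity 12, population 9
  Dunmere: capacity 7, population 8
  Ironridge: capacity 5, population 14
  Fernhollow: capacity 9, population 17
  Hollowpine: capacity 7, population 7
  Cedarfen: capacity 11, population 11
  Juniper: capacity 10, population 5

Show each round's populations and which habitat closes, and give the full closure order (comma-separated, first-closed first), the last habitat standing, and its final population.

Round 1: Cedarfen=11 Dunmere=8 Elkhorn=9 Fernhollow=17 Hollowpine=7 Ironridge=14 Juniper=5 → close Ironridge (overflow 9)
  14÷6 = 2 each, +1 to first 2
Round 2: Cedarfen=14 Dunmere=11 Elkhorn=11 Fernhollow=19 Hollowpine=9 Juniper=7 → close Fernhollow (overflow 10)
  19÷5 = 3 each, +1 to first 4
Round 3: Cedarfen=18 Dunmere=15 Elkhorn=15 Hollowpine=13 Juniper=10 → close Dunmere (overflow 8)
  15÷4 = 3 each, +1 to first 3
Round 4: Cedarfen=22 Elkhorn=19 Hollowpine=17 Juniper=13 → close Cedarfen (overflow 11)
  22÷3 = 7 each, +1 to first 1
Round 5: Elkhorn=27 Hollowpine=24 Juniper=20 → close Hollowpine (overflow 17)
  24÷2 = 12 each, +1 to first 0
Round 6: Elkhorn=39 Juniper=32 → close Elkhorn (overflow 27)
  39÷1 = 39 each, +1 to first 0

Closure order: Ironridge, Fernhollow, Dunmere, Cedarfen, Hollowpine, Elkhorn
Last habitat: Juniper with 71 animals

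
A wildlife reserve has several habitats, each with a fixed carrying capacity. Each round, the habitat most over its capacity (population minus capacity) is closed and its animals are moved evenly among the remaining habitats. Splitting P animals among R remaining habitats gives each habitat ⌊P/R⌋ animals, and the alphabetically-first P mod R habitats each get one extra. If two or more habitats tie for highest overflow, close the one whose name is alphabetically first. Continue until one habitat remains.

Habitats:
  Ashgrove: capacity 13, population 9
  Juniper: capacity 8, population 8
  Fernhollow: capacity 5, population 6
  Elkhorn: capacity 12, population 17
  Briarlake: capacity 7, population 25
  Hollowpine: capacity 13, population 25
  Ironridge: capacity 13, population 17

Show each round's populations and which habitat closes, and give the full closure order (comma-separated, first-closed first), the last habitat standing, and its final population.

Closure order: Briarlake, Hollowpine, Elkhorn, Ironridge, Fernhollow, Ashgrove
Last habitat: Juniper with 107 animals

Round 1: Ashgrove=9 Briarlake=25 Elkhorn=17 Fernhollow=6 Hollowpine=25 Ironridge=17 Juniper=8 → close Briarlake (overflow 18)
  25÷6 = 4 each, +1 to first 1
Round 2: Ashgrove=14 Elkhorn=21 Fernhollow=10 Hollowpine=29 Ironridge=21 Juniper=12 → close Hollowpine (overflow 16)
  29÷5 = 5 each, +1 to first 4
Round 3: Ashgrove=20 Elkhorn=27 Fernhollow=16 Ironridge=27 Juniper=17 → close Elkhorn (overflow 15)
  27÷4 = 6 each, +1 to first 3
Round 4: Ashgrove=27 Fernhollow=23 Ironridge=34 Juniper=23 → close Ironridge (overflow 21)
  34÷3 = 11 each, +1 to first 1
Round 5: Ashgrove=39 Fernhollow=34 Juniper=34 → close Fernhollow (overflow 29)
  34÷2 = 17 each, +1 to first 0
Round 6: Ashgrove=56 Juniper=51 → close Ashgrove (overflow 43)
  56÷1 = 56 each, +1 to first 0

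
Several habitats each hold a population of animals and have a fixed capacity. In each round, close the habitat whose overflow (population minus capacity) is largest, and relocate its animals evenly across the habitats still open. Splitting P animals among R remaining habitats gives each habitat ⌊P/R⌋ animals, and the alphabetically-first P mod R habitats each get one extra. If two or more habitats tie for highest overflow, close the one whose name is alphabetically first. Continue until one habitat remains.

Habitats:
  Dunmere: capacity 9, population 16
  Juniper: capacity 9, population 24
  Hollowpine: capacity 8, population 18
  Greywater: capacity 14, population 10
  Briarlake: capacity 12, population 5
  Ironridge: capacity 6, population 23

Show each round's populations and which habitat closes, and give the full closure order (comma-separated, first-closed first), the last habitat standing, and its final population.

Closure order: Ironridge, Juniper, Hollowpine, Dunmere, Greywater
Last habitat: Briarlake with 96 animals

Round 1: Briarlake=5 Dunmere=16 Greywater=10 Hollowpine=18 Ironridge=23 Juniper=24 → close Ironridge (overflow 17)
  23÷5 = 4 each, +1 to first 3
Round 2: Briarlake=10 Dunmere=21 Greywater=15 Hollowpine=22 Juniper=28 → close Juniper (overflow 19)
  28÷4 = 7 each, +1 to first 0
Round 3: Briarlake=17 Dunmere=28 Greywater=22 Hollowpine=29 → close Hollowpine (overflow 21)
  29÷3 = 9 each, +1 to first 2
Round 4: Briarlake=27 Dunmere=38 Greywater=31 → close Dunmere (overflow 29)
  38÷2 = 19 each, +1 to first 0
Round 5: Briarlake=46 Greywater=50 → close Greywater (overflow 36)
  50÷1 = 50 each, +1 to first 0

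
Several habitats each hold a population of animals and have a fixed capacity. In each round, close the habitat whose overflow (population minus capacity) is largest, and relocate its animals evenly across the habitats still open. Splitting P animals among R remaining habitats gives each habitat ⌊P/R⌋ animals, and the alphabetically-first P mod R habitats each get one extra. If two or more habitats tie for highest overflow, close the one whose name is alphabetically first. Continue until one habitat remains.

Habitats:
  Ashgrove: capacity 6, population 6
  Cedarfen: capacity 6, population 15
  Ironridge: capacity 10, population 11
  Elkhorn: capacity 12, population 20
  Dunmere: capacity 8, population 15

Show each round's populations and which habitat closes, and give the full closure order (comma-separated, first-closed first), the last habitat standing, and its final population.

Closure order: Cedarfen, Elkhorn, Dunmere, Ashgrove
Last habitat: Ironridge with 67 animals

Round 1: Ashgrove=6 Cedarfen=15 Dunmere=15 Elkhorn=20 Ironridge=11 → close Cedarfen (overflow 9)
  15÷4 = 3 each, +1 to first 3
Round 2: Ashgrove=10 Dunmere=19 Elkhorn=24 Ironridge=14 → close Elkhorn (overflow 12)
  24÷3 = 8 each, +1 to first 0
Round 3: Ashgrove=18 Dunmere=27 Ironridge=22 → close Dunmere (overflow 19)
  27÷2 = 13 each, +1 to first 1
Round 4: Ashgrove=32 Ironridge=35 → close Ashgrove (overflow 26)
  32÷1 = 32 each, +1 to first 0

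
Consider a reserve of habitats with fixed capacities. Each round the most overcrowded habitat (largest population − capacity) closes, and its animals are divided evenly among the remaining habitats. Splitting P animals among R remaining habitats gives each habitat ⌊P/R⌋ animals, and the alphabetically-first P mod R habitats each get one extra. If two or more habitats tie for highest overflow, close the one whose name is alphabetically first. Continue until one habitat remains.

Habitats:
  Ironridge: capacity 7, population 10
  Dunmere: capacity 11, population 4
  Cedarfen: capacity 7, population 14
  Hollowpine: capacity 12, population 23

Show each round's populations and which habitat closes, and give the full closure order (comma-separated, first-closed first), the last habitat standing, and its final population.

Closure order: Hollowpine, Cedarfen, Ironridge
Last habitat: Dunmere with 51 animals

Round 1: Cedarfen=14 Dunmere=4 Hollowpine=23 Ironridge=10 → close Hollowpine (overflow 11)
  23÷3 = 7 each, +1 to first 2
Round 2: Cedarfen=22 Dunmere=12 Ironridge=17 → close Cedarfen (overflow 15)
  22÷2 = 11 each, +1 to first 0
Round 3: Dunmere=23 Ironridge=28 → close Ironridge (overflow 21)
  28÷1 = 28 each, +1 to first 0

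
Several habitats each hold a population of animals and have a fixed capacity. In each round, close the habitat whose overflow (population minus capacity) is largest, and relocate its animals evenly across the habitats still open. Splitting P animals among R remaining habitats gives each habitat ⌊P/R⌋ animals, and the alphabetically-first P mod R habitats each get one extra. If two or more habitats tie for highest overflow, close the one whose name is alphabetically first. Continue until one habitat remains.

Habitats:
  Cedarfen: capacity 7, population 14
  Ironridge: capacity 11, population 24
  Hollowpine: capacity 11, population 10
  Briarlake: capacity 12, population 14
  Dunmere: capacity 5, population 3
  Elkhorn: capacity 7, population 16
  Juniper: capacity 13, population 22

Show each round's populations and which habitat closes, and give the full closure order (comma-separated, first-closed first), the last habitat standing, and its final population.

Closure order: Ironridge, Elkhorn, Juniper, Cedarfen, Briarlake, Hollowpine
Last habitat: Dunmere with 103 animals

Round 1: Briarlake=14 Cedarfen=14 Dunmere=3 Elkhorn=16 Hollowpine=10 Ironridge=24 Juniper=22 → close Ironridge (overflow 13)
  24÷6 = 4 each, +1 to first 0
Round 2: Briarlake=18 Cedarfen=18 Dunmere=7 Elkhorn=20 Hollowpine=14 Juniper=26 → close Elkhorn (overflow 13)
  20÷5 = 4 each, +1 to first 0
Round 3: Briarlake=22 Cedarfen=22 Dunmere=11 Hollowpine=18 Juniper=30 → close Juniper (overflow 17)
  30÷4 = 7 each, +1 to first 2
Round 4: Briarlake=30 Cedarfen=30 Dunmere=18 Hollowpine=25 → close Cedarfen (overflow 23)
  30÷3 = 10 each, +1 to first 0
Round 5: Briarlake=40 Dunmere=28 Hollowpine=35 → close Briarlake (overflow 28)
  40÷2 = 20 each, +1 to first 0
Round 6: Dunmere=48 Hollowpine=55 → close Hollowpine (overflow 44)
  55÷1 = 55 each, +1 to first 0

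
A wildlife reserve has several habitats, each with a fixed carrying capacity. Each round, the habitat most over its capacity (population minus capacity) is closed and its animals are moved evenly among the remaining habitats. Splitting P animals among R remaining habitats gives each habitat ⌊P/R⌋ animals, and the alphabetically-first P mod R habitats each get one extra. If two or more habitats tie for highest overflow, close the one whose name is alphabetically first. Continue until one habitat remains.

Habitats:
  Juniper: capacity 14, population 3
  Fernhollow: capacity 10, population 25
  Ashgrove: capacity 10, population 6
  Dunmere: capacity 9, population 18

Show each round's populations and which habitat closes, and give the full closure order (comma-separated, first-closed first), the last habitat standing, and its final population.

Closure order: Fernhollow, Dunmere, Ashgrove
Last habitat: Juniper with 52 animals

Round 1: Ashgrove=6 Dunmere=18 Fernhollow=25 Juniper=3 → close Fernhollow (overflow 15)
  25÷3 = 8 each, +1 to first 1
Round 2: Ashgrove=15 Dunmere=26 Juniper=11 → close Dunmere (overflow 17)
  26÷2 = 13 each, +1 to first 0
Round 3: Ashgrove=28 Juniper=24 → close Ashgrove (overflow 18)
  28÷1 = 28 each, +1 to first 0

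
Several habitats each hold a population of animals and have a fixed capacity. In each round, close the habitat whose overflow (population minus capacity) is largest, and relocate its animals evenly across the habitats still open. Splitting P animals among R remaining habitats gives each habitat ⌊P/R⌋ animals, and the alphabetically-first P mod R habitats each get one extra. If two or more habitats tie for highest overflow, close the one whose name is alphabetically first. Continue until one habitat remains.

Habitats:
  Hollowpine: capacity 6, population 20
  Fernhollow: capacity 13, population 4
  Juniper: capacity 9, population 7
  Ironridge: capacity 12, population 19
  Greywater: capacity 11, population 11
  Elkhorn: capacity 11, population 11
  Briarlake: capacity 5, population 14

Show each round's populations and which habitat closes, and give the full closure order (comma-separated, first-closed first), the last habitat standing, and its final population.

Round 1: Briarlake=14 Elkhorn=11 Fernhollow=4 Greywater=11 Hollowpine=20 Ironridge=19 Juniper=7 → close Hollowpine (overflow 14)
  20÷6 = 3 each, +1 to first 2
Round 2: Briarlake=18 Elkhorn=15 Fernhollow=7 Greywater=14 Ironridge=22 Juniper=10 → close Briarlake (overflow 13)
  18÷5 = 3 each, +1 to first 3
Round 3: Elkhorn=19 Fernhollow=11 Greywater=18 Ironridge=25 Juniper=13 → close Ironridge (overflow 13)
  25÷4 = 6 each, +1 to first 1
Round 4: Elkhorn=26 Fernhollow=17 Greywater=24 Juniper=19 → close Elkhorn (overflow 15)
  26÷3 = 8 each, +1 to first 2
Round 5: Fernhollow=26 Greywater=33 Juniper=27 → close Greywater (overflow 22)
  33÷2 = 16 each, +1 to first 1
Round 6: Fernhollow=43 Juniper=43 → close Juniper (overflow 34)
  43÷1 = 43 each, +1 to first 0

Closure order: Hollowpine, Briarlake, Ironridge, Elkhorn, Greywater, Juniper
Last habitat: Fernhollow with 86 animals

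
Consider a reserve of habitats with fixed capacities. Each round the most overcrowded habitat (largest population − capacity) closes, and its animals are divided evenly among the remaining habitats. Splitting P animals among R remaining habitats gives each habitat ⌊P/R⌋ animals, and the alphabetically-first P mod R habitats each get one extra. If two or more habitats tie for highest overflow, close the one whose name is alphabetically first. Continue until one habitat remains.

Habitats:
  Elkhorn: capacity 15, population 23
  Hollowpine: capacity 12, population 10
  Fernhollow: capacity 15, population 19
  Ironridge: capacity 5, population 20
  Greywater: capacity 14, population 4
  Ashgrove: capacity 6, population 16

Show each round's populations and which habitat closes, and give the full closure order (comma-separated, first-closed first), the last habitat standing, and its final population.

Round 1: Ashgrove=16 Elkhorn=23 Fernhollow=19 Greywater=4 Hollowpine=10 Ironridge=20 → close Ironridge (overflow 15)
  20÷5 = 4 each, +1 to first 0
Round 2: Ashgrove=20 Elkhorn=27 Fernhollow=23 Greywater=8 Hollowpine=14 → close Ashgrove (overflow 14)
  20÷4 = 5 each, +1 to first 0
Round 3: Elkhorn=32 Fernhollow=28 Greywater=13 Hollowpine=19 → close Elkhorn (overflow 17)
  32÷3 = 10 each, +1 to first 2
Round 4: Fernhollow=39 Greywater=24 Hollowpine=29 → close Fernhollow (overflow 24)
  39÷2 = 19 each, +1 to first 1
Round 5: Greywater=44 Hollowpine=48 → close Hollowpine (overflow 36)
  48÷1 = 48 each, +1 to first 0

Closure order: Ironridge, Ashgrove, Elkhorn, Fernhollow, Hollowpine
Last habitat: Greywater with 92 animals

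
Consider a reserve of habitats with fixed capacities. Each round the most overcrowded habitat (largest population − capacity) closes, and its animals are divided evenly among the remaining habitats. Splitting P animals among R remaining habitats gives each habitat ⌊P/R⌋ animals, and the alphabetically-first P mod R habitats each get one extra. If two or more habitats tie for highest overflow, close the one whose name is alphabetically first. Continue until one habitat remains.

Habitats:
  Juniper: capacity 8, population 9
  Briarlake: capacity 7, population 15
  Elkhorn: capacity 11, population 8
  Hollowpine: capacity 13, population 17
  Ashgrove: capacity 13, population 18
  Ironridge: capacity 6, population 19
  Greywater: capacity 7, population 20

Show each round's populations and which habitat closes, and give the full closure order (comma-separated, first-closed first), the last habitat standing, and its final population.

Closure order: Greywater, Ironridge, Briarlake, Ashgrove, Hollowpine, Juniper
Last habitat: Elkhorn with 106 animals

Round 1: Ashgrove=18 Briarlake=15 Elkhorn=8 Greywater=20 Hollowpine=17 Ironridge=19 Juniper=9 → close Greywater (overflow 13)
  20÷6 = 3 each, +1 to first 2
Round 2: Ashgrove=22 Briarlake=19 Elkhorn=11 Hollowpine=20 Ironridge=22 Juniper=12 → close Ironridge (overflow 16)
  22÷5 = 4 each, +1 to first 2
Round 3: Ashgrove=27 Briarlake=24 Elkhorn=15 Hollowpine=24 Juniper=16 → close Briarlake (overflow 17)
  24÷4 = 6 each, +1 to first 0
Round 4: Ashgrove=33 Elkhorn=21 Hollowpine=30 Juniper=22 → close Ashgrove (overflow 20)
  33÷3 = 11 each, +1 to first 0
Round 5: Elkhorn=32 Hollowpine=41 Juniper=33 → close Hollowpine (overflow 28)
  41÷2 = 20 each, +1 to first 1
Round 6: Elkhorn=53 Juniper=53 → close Juniper (overflow 45)
  53÷1 = 53 each, +1 to first 0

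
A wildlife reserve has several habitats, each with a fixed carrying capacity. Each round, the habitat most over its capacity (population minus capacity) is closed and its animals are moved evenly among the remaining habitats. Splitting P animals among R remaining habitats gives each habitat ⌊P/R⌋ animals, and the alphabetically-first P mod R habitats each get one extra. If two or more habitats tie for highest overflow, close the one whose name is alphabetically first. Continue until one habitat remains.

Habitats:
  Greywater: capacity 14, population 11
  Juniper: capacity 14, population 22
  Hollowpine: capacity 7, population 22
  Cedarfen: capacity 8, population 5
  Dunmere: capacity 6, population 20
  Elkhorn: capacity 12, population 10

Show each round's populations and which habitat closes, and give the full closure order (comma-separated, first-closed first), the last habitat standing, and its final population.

Closure order: Hollowpine, Dunmere, Juniper, Cedarfen, Elkhorn
Last habitat: Greywater with 90 animals

Round 1: Cedarfen=5 Dunmere=20 Elkhorn=10 Greywater=11 Hollowpine=22 Juniper=22 → close Hollowpine (overflow 15)
  22÷5 = 4 each, +1 to first 2
Round 2: Cedarfen=10 Dunmere=25 Elkhorn=14 Greywater=15 Juniper=26 → close Dunmere (overflow 19)
  25÷4 = 6 each, +1 to first 1
Round 3: Cedarfen=17 Elkhorn=20 Greywater=21 Juniper=32 → close Juniper (overflow 18)
  32÷3 = 10 each, +1 to first 2
Round 4: Cedarfen=28 Elkhorn=31 Greywater=31 → close Cedarfen (overflow 20)
  28÷2 = 14 each, +1 to first 0
Round 5: Elkhorn=45 Greywater=45 → close Elkhorn (overflow 33)
  45÷1 = 45 each, +1 to first 0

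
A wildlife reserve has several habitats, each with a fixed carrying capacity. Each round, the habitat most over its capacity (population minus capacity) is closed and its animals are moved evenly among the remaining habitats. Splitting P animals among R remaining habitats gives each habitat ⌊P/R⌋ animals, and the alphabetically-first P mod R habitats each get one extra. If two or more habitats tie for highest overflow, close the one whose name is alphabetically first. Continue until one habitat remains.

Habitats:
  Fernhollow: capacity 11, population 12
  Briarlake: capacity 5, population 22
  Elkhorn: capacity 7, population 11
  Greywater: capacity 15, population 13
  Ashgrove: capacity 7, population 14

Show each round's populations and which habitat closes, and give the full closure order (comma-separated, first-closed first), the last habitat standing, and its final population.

Closure order: Briarlake, Ashgrove, Elkhorn, Fernhollow
Last habitat: Greywater with 72 animals

Round 1: Ashgrove=14 Briarlake=22 Elkhorn=11 Fernhollow=12 Greywater=13 → close Briarlake (overflow 17)
  22÷4 = 5 each, +1 to first 2
Round 2: Ashgrove=20 Elkhorn=17 Fernhollow=17 Greywater=18 → close Ashgrove (overflow 13)
  20÷3 = 6 each, +1 to first 2
Round 3: Elkhorn=24 Fernhollow=24 Greywater=24 → close Elkhorn (overflow 17)
  24÷2 = 12 each, +1 to first 0
Round 4: Fernhollow=36 Greywater=36 → close Fernhollow (overflow 25)
  36÷1 = 36 each, +1 to first 0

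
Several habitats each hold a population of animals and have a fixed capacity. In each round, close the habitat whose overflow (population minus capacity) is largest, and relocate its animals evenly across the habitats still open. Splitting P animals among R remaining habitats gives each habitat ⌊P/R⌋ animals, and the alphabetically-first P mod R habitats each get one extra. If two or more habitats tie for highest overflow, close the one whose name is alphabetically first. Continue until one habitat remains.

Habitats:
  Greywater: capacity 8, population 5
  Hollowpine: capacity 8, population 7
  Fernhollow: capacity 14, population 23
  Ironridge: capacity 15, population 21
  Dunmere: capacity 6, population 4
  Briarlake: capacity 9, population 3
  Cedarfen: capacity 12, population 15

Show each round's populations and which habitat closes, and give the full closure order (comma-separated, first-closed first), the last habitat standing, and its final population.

Round 1: Briarlake=3 Cedarfen=15 Dunmere=4 Fernhollow=23 Greywater=5 Hollowpine=7 Ironridge=21 → close Fernhollow (overflow 9)
  23÷6 = 3 each, +1 to first 5
Round 2: Briarlake=7 Cedarfen=19 Dunmere=8 Greywater=9 Hollowpine=11 Ironridge=24 → close Ironridge (overflow 9)
  24÷5 = 4 each, +1 to first 4
Round 3: Briarlake=12 Cedarfen=24 Dunmere=13 Greywater=14 Hollowpine=15 → close Cedarfen (overflow 12)
  24÷4 = 6 each, +1 to first 0
Round 4: Briarlake=18 Dunmere=19 Greywater=20 Hollowpine=21 → close Dunmere (overflow 13)
  19÷3 = 6 each, +1 to first 1
Round 5: Briarlake=25 Greywater=26 Hollowpine=27 → close Hollowpine (overflow 19)
  27÷2 = 13 each, +1 to first 1
Round 6: Briarlake=39 Greywater=39 → close Greywater (overflow 31)
  39÷1 = 39 each, +1 to first 0

Closure order: Fernhollow, Ironridge, Cedarfen, Dunmere, Hollowpine, Greywater
Last habitat: Briarlake with 78 animals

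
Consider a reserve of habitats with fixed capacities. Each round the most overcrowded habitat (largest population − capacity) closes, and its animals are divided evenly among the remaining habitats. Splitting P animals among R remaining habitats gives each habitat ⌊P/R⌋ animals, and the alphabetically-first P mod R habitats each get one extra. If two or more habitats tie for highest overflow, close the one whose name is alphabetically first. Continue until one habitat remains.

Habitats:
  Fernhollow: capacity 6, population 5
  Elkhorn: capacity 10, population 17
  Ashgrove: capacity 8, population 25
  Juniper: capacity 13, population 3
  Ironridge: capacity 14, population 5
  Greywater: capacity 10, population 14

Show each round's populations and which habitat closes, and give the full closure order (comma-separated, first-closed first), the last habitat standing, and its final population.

Round 1: Ashgrove=25 Elkhorn=17 Fernhollow=5 Greywater=14 Ironridge=5 Juniper=3 → close Ashgrove (overflow 17)
  25÷5 = 5 each, +1 to first 0
Round 2: Elkhorn=22 Fernhollow=10 Greywater=19 Ironridge=10 Juniper=8 → close Elkhorn (overflow 12)
  22÷4 = 5 each, +1 to first 2
Round 3: Fernhollow=16 Greywater=25 Ironridge=15 Juniper=13 → close Greywater (overflow 15)
  25÷3 = 8 each, +1 to first 1
Round 4: Fernhollow=25 Ironridge=23 Juniper=21 → close Fernhollow (overflow 19)
  25÷2 = 12 each, +1 to first 1
Round 5: Ironridge=36 Juniper=33 → close Ironridge (overflow 22)
  36÷1 = 36 each, +1 to first 0

Closure order: Ashgrove, Elkhorn, Greywater, Fernhollow, Ironridge
Last habitat: Juniper with 69 animals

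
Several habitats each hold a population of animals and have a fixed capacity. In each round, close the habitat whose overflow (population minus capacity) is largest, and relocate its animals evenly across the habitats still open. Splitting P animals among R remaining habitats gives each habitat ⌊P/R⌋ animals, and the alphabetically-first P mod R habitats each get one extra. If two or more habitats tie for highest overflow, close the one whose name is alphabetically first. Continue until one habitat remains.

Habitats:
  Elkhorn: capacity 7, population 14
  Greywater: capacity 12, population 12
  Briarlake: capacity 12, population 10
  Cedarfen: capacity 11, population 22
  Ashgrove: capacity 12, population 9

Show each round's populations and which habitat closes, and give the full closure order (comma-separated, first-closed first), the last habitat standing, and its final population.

Round 1: Ashgrove=9 Briarlake=10 Cedarfen=22 Elkhorn=14 Greywater=12 → close Cedarfen (overflow 11)
  22÷4 = 5 each, +1 to first 2
Round 2: Ashgrove=15 Briarlake=16 Elkhorn=19 Greywater=17 → close Elkhorn (overflow 12)
  19÷3 = 6 each, +1 to first 1
Round 3: Ashgrove=22 Briarlake=22 Greywater=23 → close Greywater (overflow 11)
  23÷2 = 11 each, +1 to first 1
Round 4: Ashgrove=34 Briarlake=33 → close Ashgrove (overflow 22)
  34÷1 = 34 each, +1 to first 0

Closure order: Cedarfen, Elkhorn, Greywater, Ashgrove
Last habitat: Briarlake with 67 animals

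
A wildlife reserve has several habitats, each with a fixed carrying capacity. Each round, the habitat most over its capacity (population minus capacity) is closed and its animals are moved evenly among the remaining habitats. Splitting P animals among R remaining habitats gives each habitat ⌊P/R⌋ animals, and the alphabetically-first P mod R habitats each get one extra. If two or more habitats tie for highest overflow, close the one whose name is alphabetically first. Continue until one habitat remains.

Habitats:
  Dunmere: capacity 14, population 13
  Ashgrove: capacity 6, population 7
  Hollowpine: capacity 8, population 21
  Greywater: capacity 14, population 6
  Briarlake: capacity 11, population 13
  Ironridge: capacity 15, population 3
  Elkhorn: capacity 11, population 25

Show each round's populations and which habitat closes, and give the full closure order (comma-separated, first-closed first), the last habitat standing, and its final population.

Closure order: Elkhorn, Hollowpine, Ashgrove, Briarlake, Dunmere, Greywater
Last habitat: Ironridge with 88 animals

Round 1: Ashgrove=7 Briarlake=13 Dunmere=13 Elkhorn=25 Greywater=6 Hollowpine=21 Ironridge=3 → close Elkhorn (overflow 14)
  25÷6 = 4 each, +1 to first 1
Round 2: Ashgrove=12 Briarlake=17 Dunmere=17 Greywater=10 Hollowpine=25 Ironridge=7 → close Hollowpine (overflow 17)
  25÷5 = 5 each, +1 to first 0
Round 3: Ashgrove=17 Briarlake=22 Dunmere=22 Greywater=15 Ironridge=12 → close Ashgrove (overflow 11)
  17÷4 = 4 each, +1 to first 1
Round 4: Briarlake=27 Dunmere=26 Greywater=19 Ironridge=16 → close Briarlake (overflow 16)
  27÷3 = 9 each, +1 to first 0
Round 5: Dunmere=35 Greywater=28 Ironridge=25 → close Dunmere (overflow 21)
  35÷2 = 17 each, +1 to first 1
Round 6: Greywater=46 Ironridge=42 → close Greywater (overflow 32)
  46÷1 = 46 each, +1 to first 0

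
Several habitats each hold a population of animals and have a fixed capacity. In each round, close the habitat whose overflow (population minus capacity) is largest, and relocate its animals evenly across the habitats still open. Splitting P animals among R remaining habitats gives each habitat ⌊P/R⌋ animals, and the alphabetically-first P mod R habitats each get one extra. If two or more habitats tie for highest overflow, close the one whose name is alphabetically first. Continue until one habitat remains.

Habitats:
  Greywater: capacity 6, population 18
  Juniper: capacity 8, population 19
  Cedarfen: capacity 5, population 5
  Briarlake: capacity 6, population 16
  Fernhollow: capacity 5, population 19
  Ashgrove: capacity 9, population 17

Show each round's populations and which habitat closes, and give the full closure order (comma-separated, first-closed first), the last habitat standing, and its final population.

Round 1: Ashgrove=17 Briarlake=16 Cedarfen=5 Fernhollow=19 Greywater=18 Juniper=19 → close Fernhollow (overflow 14)
  19÷5 = 3 each, +1 to first 4
Round 2: Ashgrove=21 Briarlake=20 Cedarfen=9 Greywater=22 Juniper=22 → close Greywater (overflow 16)
  22÷4 = 5 each, +1 to first 2
Round 3: Ashgrove=27 Briarlake=26 Cedarfen=14 Juniper=27 → close Briarlake (overflow 20)
  26÷3 = 8 each, +1 to first 2
Round 4: Ashgrove=36 Cedarfen=23 Juniper=35 → close Ashgrove (overflow 27)
  36÷2 = 18 each, +1 to first 0
Round 5: Cedarfen=41 Juniper=53 → close Juniper (overflow 45)
  53÷1 = 53 each, +1 to first 0

Closure order: Fernhollow, Greywater, Briarlake, Ashgrove, Juniper
Last habitat: Cedarfen with 94 animals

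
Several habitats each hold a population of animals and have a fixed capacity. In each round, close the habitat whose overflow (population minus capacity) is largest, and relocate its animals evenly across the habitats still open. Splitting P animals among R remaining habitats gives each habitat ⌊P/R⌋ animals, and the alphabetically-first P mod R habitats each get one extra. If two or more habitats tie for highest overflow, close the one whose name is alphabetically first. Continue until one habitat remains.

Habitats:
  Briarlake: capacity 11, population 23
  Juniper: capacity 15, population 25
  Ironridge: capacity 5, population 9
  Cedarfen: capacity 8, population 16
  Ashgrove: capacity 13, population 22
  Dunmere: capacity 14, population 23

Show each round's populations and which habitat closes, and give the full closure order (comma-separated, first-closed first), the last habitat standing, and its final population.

Round 1: Ashgrove=22 Briarlake=23 Cedarfen=16 Dunmere=23 Ironridge=9 Juniper=25 → close Briarlake (overflow 12)
  23÷5 = 4 each, +1 to first 3
Round 2: Ashgrove=27 Cedarfen=21 Dunmere=28 Ironridge=13 Juniper=29 → close Ashgrove (overflow 14)
  27÷4 = 6 each, +1 to first 3
Round 3: Cedarfen=28 Dunmere=35 Ironridge=20 Juniper=35 → close Dunmere (overflow 21)
  35÷3 = 11 each, +1 to first 2
Round 4: Cedarfen=40 Ironridge=32 Juniper=46 → close Cedarfen (overflow 32)
  40÷2 = 20 each, +1 to first 0
Round 5: Ironridge=52 Juniper=66 → close Juniper (overflow 51)
  66÷1 = 66 each, +1 to first 0

Closure order: Briarlake, Ashgrove, Dunmere, Cedarfen, Juniper
Last habitat: Ironridge with 118 animals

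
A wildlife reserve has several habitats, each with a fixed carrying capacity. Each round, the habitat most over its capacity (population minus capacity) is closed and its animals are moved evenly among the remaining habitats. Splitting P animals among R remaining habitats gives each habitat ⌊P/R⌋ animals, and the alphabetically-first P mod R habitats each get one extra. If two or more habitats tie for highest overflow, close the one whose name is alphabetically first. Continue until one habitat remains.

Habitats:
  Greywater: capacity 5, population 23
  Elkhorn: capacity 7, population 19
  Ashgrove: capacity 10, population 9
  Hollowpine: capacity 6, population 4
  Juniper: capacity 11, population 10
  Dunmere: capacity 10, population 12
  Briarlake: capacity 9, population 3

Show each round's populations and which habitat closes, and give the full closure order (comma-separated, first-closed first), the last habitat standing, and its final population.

Round 1: Ashgrove=9 Briarlake=3 Dunmere=12 Elkhorn=19 Greywater=23 Hollowpine=4 Juniper=10 → close Greywater (overflow 18)
  23÷6 = 3 each, +1 to first 5
Round 2: Ashgrove=13 Briarlake=7 Dunmere=16 Elkhorn=23 Hollowpine=8 Juniper=13 → close Elkhorn (overflow 16)
  23÷5 = 4 each, +1 to first 3
Round 3: Ashgrove=18 Briarlake=12 Dunmere=21 Hollowpine=12 Juniper=17 → close Dunmere (overflow 11)
  21÷4 = 5 each, +1 to first 1
Round 4: Ashgrove=24 Briarlake=17 Hollowpine=17 Juniper=22 → close Ashgrove (overflow 14)
  24÷3 = 8 each, +1 to first 0
Round 5: Briarlake=25 Hollowpine=25 Juniper=30 → close Hollowpine (overflow 19)
  25÷2 = 12 each, +1 to first 1
Round 6: Briarlake=38 Juniper=42 → close Juniper (overflow 31)
  42÷1 = 42 each, +1 to first 0

Closure order: Greywater, Elkhorn, Dunmere, Ashgrove, Hollowpine, Juniper
Last habitat: Briarlake with 80 animals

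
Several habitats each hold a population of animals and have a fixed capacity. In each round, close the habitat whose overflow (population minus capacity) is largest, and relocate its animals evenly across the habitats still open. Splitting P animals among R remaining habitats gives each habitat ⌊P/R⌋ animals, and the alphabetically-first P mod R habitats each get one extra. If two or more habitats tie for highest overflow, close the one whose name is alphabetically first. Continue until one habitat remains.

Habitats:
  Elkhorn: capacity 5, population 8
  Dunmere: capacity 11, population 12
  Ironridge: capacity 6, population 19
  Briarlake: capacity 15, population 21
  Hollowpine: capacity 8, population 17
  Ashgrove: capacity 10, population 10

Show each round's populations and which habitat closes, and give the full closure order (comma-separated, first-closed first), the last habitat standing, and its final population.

Round 1: Ashgrove=10 Briarlake=21 Dunmere=12 Elkhorn=8 Hollowpine=17 Ironridge=19 → close Ironridge (overflow 13)
  19÷5 = 3 each, +1 to first 4
Round 2: Ashgrove=14 Briarlake=25 Dunmere=16 Elkhorn=12 Hollowpine=20 → close Hollowpine (overflow 12)
  20÷4 = 5 each, +1 to first 0
Round 3: Ashgrove=19 Briarlake=30 Dunmere=21 Elkhorn=17 → close Briarlake (overflow 15)
  30÷3 = 10 each, +1 to first 0
Round 4: Ashgrove=29 Dunmere=31 Elkhorn=27 → close Elkhorn (overflow 22)
  27÷2 = 13 each, +1 to first 1
Round 5: Ashgrove=43 Dunmere=44 → close Ashgrove (overflow 33)
  43÷1 = 43 each, +1 to first 0

Closure order: Ironridge, Hollowpine, Briarlake, Elkhorn, Ashgrove
Last habitat: Dunmere with 87 animals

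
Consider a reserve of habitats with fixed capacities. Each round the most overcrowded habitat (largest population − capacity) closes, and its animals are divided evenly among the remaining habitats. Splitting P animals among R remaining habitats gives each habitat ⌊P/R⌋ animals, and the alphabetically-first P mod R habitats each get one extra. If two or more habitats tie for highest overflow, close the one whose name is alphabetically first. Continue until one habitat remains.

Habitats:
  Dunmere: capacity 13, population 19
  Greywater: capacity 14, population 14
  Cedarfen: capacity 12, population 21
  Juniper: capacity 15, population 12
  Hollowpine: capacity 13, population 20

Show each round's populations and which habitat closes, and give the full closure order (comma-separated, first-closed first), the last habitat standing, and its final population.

Closure order: Cedarfen, Dunmere, Hollowpine, Greywater
Last habitat: Juniper with 86 animals

Round 1: Cedarfen=21 Dunmere=19 Greywater=14 Hollowpine=20 Juniper=12 → close Cedarfen (overflow 9)
  21÷4 = 5 each, +1 to first 1
Round 2: Dunmere=25 Greywater=19 Hollowpine=25 Juniper=17 → close Dunmere (overflow 12)
  25÷3 = 8 each, +1 to first 1
Round 3: Greywater=28 Hollowpine=33 Juniper=25 → close Hollowpine (overflow 20)
  33÷2 = 16 each, +1 to first 1
Round 4: Greywater=45 Juniper=41 → close Greywater (overflow 31)
  45÷1 = 45 each, +1 to first 0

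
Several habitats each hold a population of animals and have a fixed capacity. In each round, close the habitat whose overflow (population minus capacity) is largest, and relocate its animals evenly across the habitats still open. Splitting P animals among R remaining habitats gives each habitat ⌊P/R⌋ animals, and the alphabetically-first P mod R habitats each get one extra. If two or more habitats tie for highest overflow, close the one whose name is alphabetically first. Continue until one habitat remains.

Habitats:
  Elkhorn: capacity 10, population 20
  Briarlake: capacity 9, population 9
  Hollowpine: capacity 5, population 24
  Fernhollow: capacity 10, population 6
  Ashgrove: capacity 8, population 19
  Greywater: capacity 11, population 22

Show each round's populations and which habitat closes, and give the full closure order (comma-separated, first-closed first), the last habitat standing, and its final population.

Round 1: Ashgrove=19 Briarlake=9 Elkhorn=20 Fernhollow=6 Greywater=22 Hollowpine=24 → close Hollowpine (overflow 19)
  24÷5 = 4 each, +1 to first 4
Round 2: Ashgrove=24 Briarlake=14 Elkhorn=25 Fernhollow=11 Greywater=26 → close Ashgrove (overflow 16)
  24÷4 = 6 each, +1 to first 0
Round 3: Briarlake=20 Elkhorn=31 Fernhollow=17 Greywater=32 → close Elkhorn (overflow 21)
  31÷3 = 10 each, +1 to first 1
Round 4: Briarlake=31 Fernhollow=27 Greywater=42 → close Greywater (overflow 31)
  42÷2 = 21 each, +1 to first 0
Round 5: Briarlake=52 Fernhollow=48 → close Briarlake (overflow 43)
  52÷1 = 52 each, +1 to first 0

Closure order: Hollowpine, Ashgrove, Elkhorn, Greywater, Briarlake
Last habitat: Fernhollow with 100 animals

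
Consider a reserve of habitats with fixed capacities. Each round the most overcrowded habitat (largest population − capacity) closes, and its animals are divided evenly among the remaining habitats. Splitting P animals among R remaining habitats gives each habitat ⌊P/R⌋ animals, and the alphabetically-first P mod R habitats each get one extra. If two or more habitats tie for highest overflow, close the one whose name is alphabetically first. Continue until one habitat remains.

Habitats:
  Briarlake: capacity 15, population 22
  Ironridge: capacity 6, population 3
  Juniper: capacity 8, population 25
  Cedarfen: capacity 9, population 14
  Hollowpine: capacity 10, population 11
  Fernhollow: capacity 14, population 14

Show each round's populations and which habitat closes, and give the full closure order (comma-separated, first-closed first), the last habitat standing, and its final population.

Round 1: Briarlake=22 Cedarfen=14 Fernhollow=14 Hollowpine=11 Ironridge=3 Juniper=25 → close Juniper (overflow 17)
  25÷5 = 5 each, +1 to first 0
Round 2: Briarlake=27 Cedarfen=19 Fernhollow=19 Hollowpine=16 Ironridge=8 → close Briarlake (overflow 12)
  27÷4 = 6 each, +1 to first 3
Round 3: Cedarfen=26 Fernhollow=26 Hollowpine=23 Ironridge=14 → close Cedarfen (overflow 17)
  26÷3 = 8 each, +1 to first 2
Round 4: Fernhollow=35 Hollowpine=32 Ironridge=22 → close Hollowpine (overflow 22)
  32÷2 = 16 each, +1 to first 0
Round 5: Fernhollow=51 Ironridge=38 → close Fernhollow (overflow 37)
  51÷1 = 51 each, +1 to first 0

Closure order: Juniper, Briarlake, Cedarfen, Hollowpine, Fernhollow
Last habitat: Ironridge with 89 animals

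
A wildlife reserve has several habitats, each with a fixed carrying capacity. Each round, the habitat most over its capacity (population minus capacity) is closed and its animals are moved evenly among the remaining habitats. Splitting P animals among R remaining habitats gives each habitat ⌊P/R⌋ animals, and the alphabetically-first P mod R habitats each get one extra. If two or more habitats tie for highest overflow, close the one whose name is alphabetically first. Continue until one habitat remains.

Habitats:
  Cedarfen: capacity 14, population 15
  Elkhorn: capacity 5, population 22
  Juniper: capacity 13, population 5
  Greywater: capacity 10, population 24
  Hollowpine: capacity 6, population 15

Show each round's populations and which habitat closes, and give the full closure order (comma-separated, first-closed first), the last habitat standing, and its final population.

Round 1: Cedarfen=15 Elkhorn=22 Greywater=24 Hollowpine=15 Juniper=5 → close Elkhorn (overflow 17)
  22÷4 = 5 each, +1 to first 2
Round 2: Cedarfen=21 Greywater=30 Hollowpine=20 Juniper=10 → close Greywater (overflow 20)
  30÷3 = 10 each, +1 to first 0
Round 3: Cedarfen=31 Hollowpine=30 Juniper=20 → close Hollowpine (overflow 24)
  30÷2 = 15 each, +1 to first 0
Round 4: Cedarfen=46 Juniper=35 → close Cedarfen (overflow 32)
  46÷1 = 46 each, +1 to first 0

Closure order: Elkhorn, Greywater, Hollowpine, Cedarfen
Last habitat: Juniper with 81 animals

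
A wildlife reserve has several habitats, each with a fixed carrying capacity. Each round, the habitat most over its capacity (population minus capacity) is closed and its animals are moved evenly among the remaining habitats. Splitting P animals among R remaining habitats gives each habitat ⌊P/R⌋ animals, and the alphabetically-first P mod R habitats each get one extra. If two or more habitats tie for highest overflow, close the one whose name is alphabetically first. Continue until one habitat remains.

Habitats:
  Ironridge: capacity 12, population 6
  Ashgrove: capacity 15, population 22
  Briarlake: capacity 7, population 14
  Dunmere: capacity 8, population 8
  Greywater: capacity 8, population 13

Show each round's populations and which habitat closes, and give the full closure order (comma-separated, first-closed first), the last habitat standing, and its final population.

Round 1: Ashgrove=22 Briarlake=14 Dunmere=8 Greywater=13 Ironridge=6 → close Ashgrove (overflow 7)
  22÷4 = 5 each, +1 to first 2
Round 2: Briarlake=20 Dunmere=14 Greywater=18 Ironridge=11 → close Briarlake (overflow 13)
  20÷3 = 6 each, +1 to first 2
Round 3: Dunmere=21 Greywater=25 Ironridge=17 → close Greywater (overflow 17)
  25÷2 = 12 each, +1 to first 1
Round 4: Dunmere=34 Ironridge=29 → close Dunmere (overflow 26)
  34÷1 = 34 each, +1 to first 0

Closure order: Ashgrove, Briarlake, Greywater, Dunmere
Last habitat: Ironridge with 63 animals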